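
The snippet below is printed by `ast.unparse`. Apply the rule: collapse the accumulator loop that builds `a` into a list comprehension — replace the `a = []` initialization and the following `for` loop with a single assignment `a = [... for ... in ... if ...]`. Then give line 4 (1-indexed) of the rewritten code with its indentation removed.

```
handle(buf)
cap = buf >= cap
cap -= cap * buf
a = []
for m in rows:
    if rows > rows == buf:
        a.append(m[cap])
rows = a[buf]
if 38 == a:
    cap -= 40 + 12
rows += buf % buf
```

a = [m[cap] for m in rows if rows > rows == buf]

Transformed code:
handle(buf)
cap = buf >= cap
cap -= cap * buf
a = [m[cap] for m in rows if rows > rows == buf]
rows = a[buf]
if 38 == a:
    cap -= 40 + 12
rows += buf % buf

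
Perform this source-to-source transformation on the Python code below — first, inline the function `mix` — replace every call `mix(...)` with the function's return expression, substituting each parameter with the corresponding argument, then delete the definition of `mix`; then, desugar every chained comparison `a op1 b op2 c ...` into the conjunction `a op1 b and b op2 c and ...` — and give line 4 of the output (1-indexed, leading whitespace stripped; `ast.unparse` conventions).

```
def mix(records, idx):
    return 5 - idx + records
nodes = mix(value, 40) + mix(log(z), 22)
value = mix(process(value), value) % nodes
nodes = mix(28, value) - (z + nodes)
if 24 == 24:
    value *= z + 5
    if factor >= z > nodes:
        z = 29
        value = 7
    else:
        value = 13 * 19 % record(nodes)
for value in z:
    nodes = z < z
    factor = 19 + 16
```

Transformed code:
nodes = 5 - 40 + value + (5 - 22 + log(z))
value = (5 - value + process(value)) % nodes
nodes = 5 - value + 28 - (z + nodes)
if 24 == 24:
    value *= z + 5
    if factor >= z and z > nodes:
        z = 29
        value = 7
    else:
        value = 13 * 19 % record(nodes)
for value in z:
    nodes = z < z
    factor = 19 + 16

if 24 == 24:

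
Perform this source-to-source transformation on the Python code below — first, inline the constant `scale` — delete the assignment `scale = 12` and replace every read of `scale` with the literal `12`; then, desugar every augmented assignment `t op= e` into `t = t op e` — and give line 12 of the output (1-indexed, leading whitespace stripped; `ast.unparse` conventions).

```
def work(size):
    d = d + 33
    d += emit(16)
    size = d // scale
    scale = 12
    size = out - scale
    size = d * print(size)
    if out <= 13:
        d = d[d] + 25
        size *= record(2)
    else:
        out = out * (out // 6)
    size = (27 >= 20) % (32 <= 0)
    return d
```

Transformed code:
def work(size):
    d = d + 33
    d = d + emit(16)
    size = d // 12
    size = out - 12
    size = d * print(size)
    if out <= 13:
        d = d[d] + 25
        size = size * record(2)
    else:
        out = out * (out // 6)
    size = (27 >= 20) % (32 <= 0)
    return d

size = (27 >= 20) % (32 <= 0)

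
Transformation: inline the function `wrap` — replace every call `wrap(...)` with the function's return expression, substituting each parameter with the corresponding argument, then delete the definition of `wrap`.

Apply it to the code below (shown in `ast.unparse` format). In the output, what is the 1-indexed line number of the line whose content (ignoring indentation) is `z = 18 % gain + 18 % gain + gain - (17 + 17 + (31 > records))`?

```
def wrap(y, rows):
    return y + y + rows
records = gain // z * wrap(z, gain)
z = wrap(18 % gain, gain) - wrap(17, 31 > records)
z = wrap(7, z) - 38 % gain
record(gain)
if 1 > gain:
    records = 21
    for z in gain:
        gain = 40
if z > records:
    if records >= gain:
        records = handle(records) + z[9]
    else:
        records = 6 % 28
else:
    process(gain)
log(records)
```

2

Transformed code:
records = gain // z * (z + z + gain)
z = 18 % gain + 18 % gain + gain - (17 + 17 + (31 > records))
z = 7 + 7 + z - 38 % gain
record(gain)
if 1 > gain:
    records = 21
    for z in gain:
        gain = 40
if z > records:
    if records >= gain:
        records = handle(records) + z[9]
    else:
        records = 6 % 28
else:
    process(gain)
log(records)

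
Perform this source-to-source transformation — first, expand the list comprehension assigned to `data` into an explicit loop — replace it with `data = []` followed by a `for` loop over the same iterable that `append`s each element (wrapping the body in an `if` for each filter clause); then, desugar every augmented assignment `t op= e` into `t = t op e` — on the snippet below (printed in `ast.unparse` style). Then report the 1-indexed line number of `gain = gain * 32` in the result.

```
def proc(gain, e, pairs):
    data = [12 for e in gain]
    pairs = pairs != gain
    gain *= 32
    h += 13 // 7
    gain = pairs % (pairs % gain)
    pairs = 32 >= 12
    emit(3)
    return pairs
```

6

Transformed code:
def proc(gain, e, pairs):
    data = []
    for e in gain:
        data.append(12)
    pairs = pairs != gain
    gain = gain * 32
    h = h + 13 // 7
    gain = pairs % (pairs % gain)
    pairs = 32 >= 12
    emit(3)
    return pairs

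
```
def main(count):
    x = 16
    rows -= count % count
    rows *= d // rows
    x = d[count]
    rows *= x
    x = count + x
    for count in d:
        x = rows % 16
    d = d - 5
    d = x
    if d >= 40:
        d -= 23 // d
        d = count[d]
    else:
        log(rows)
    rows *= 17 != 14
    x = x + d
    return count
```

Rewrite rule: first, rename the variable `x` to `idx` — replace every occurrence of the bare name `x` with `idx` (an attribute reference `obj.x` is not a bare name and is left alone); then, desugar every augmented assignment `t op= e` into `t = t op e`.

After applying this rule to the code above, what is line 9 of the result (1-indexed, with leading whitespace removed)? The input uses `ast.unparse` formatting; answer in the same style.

idx = rows % 16

Transformed code:
def main(count):
    idx = 16
    rows = rows - count % count
    rows = rows * (d // rows)
    idx = d[count]
    rows = rows * idx
    idx = count + idx
    for count in d:
        idx = rows % 16
    d = d - 5
    d = idx
    if d >= 40:
        d = d - 23 // d
        d = count[d]
    else:
        log(rows)
    rows = rows * (17 != 14)
    idx = idx + d
    return count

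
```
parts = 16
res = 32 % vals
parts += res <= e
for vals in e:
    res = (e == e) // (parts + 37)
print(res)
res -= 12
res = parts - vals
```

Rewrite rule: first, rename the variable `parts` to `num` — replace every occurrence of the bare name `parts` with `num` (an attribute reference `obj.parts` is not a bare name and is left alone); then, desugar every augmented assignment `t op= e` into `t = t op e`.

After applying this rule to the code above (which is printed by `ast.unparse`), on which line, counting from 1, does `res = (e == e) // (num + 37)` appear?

5

Transformed code:
num = 16
res = 32 % vals
num = num + (res <= e)
for vals in e:
    res = (e == e) // (num + 37)
print(res)
res = res - 12
res = num - vals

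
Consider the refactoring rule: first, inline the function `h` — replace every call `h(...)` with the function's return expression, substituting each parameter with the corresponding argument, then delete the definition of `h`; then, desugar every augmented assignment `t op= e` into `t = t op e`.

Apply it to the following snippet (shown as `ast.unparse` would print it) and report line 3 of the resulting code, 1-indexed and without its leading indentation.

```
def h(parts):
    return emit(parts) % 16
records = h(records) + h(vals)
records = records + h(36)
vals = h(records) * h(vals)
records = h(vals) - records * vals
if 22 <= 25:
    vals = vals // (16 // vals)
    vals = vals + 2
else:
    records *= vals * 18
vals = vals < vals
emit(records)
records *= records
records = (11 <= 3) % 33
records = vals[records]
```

Transformed code:
records = emit(records) % 16 + emit(vals) % 16
records = records + emit(36) % 16
vals = emit(records) % 16 * (emit(vals) % 16)
records = emit(vals) % 16 - records * vals
if 22 <= 25:
    vals = vals // (16 // vals)
    vals = vals + 2
else:
    records = records * (vals * 18)
vals = vals < vals
emit(records)
records = records * records
records = (11 <= 3) % 33
records = vals[records]

vals = emit(records) % 16 * (emit(vals) % 16)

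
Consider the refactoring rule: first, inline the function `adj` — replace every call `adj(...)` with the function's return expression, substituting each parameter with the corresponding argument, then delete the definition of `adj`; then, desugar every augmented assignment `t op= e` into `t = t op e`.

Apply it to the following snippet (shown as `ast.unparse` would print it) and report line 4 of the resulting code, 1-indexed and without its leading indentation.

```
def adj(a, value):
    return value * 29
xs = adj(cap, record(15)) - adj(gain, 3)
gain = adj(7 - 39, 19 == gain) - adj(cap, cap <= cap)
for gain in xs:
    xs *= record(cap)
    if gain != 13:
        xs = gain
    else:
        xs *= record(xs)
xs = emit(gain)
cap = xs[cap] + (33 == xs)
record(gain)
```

Transformed code:
xs = record(15) * 29 - 3 * 29
gain = (19 == gain) * 29 - (cap <= cap) * 29
for gain in xs:
    xs = xs * record(cap)
    if gain != 13:
        xs = gain
    else:
        xs = xs * record(xs)
xs = emit(gain)
cap = xs[cap] + (33 == xs)
record(gain)

xs = xs * record(cap)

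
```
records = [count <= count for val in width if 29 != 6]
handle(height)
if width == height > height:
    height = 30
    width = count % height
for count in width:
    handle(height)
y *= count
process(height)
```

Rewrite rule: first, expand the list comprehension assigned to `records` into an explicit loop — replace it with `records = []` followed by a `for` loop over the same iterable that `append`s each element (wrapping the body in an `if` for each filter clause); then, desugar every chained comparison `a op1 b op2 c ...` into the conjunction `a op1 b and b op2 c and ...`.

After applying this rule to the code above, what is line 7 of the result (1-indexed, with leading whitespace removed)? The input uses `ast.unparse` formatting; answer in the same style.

height = 30

Transformed code:
records = []
for val in width:
    if 29 != 6:
        records.append(count <= count)
handle(height)
if width == height and height > height:
    height = 30
    width = count % height
for count in width:
    handle(height)
y *= count
process(height)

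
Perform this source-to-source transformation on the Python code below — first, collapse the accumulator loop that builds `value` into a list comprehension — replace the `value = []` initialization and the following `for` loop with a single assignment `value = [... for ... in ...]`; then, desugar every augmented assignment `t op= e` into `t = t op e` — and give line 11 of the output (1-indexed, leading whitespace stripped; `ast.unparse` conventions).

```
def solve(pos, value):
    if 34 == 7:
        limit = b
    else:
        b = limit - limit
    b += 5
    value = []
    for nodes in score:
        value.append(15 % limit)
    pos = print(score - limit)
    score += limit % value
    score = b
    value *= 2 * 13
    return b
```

value = value * (2 * 13)

Transformed code:
def solve(pos, value):
    if 34 == 7:
        limit = b
    else:
        b = limit - limit
    b = b + 5
    value = [15 % limit for nodes in score]
    pos = print(score - limit)
    score = score + limit % value
    score = b
    value = value * (2 * 13)
    return b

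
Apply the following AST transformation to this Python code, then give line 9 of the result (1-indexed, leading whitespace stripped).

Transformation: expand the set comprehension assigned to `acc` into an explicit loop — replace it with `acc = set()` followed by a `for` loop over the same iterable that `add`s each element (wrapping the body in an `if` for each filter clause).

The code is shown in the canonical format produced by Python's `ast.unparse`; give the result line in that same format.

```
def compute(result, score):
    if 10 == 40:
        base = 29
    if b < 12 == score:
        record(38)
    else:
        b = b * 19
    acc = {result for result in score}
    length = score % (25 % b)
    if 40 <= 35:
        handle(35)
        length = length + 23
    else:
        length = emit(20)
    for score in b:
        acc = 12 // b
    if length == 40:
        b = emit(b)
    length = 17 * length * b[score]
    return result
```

for result in score:

Transformed code:
def compute(result, score):
    if 10 == 40:
        base = 29
    if b < 12 == score:
        record(38)
    else:
        b = b * 19
    acc = set()
    for result in score:
        acc.add(result)
    length = score % (25 % b)
    if 40 <= 35:
        handle(35)
        length = length + 23
    else:
        length = emit(20)
    for score in b:
        acc = 12 // b
    if length == 40:
        b = emit(b)
    length = 17 * length * b[score]
    return result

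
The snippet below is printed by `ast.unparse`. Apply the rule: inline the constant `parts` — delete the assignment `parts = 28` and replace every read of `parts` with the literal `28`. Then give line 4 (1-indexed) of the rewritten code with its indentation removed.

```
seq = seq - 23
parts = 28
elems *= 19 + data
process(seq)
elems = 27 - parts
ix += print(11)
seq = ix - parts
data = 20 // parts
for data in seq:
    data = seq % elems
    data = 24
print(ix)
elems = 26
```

Transformed code:
seq = seq - 23
elems *= 19 + data
process(seq)
elems = 27 - 28
ix += print(11)
seq = ix - 28
data = 20 // 28
for data in seq:
    data = seq % elems
    data = 24
print(ix)
elems = 26

elems = 27 - 28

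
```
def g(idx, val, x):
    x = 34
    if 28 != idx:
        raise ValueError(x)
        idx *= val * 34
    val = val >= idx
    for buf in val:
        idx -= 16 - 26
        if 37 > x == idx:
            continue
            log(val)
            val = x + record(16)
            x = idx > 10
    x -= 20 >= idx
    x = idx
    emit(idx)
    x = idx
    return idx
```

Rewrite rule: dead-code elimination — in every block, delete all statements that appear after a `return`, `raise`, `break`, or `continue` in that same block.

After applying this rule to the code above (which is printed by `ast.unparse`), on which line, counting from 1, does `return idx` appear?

Transformed code:
def g(idx, val, x):
    x = 34
    if 28 != idx:
        raise ValueError(x)
    val = val >= idx
    for buf in val:
        idx -= 16 - 26
        if 37 > x == idx:
            continue
    x -= 20 >= idx
    x = idx
    emit(idx)
    x = idx
    return idx

14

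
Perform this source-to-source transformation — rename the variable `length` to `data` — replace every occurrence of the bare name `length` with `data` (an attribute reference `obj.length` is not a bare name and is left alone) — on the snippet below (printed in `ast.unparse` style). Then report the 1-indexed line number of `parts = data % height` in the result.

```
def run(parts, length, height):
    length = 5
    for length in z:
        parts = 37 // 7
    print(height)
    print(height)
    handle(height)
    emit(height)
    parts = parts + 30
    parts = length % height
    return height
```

10

Transformed code:
def run(parts, data, height):
    data = 5
    for data in z:
        parts = 37 // 7
    print(height)
    print(height)
    handle(height)
    emit(height)
    parts = parts + 30
    parts = data % height
    return height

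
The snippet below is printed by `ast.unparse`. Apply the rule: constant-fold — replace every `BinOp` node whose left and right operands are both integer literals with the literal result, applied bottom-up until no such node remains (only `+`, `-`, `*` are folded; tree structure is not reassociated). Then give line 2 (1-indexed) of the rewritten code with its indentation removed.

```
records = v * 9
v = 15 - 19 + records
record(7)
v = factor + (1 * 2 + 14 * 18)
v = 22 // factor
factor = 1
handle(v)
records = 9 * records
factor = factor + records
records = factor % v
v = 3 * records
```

Transformed code:
records = v * 9
v = -4 + records
record(7)
v = factor + 254
v = 22 // factor
factor = 1
handle(v)
records = 9 * records
factor = factor + records
records = factor % v
v = 3 * records

v = -4 + records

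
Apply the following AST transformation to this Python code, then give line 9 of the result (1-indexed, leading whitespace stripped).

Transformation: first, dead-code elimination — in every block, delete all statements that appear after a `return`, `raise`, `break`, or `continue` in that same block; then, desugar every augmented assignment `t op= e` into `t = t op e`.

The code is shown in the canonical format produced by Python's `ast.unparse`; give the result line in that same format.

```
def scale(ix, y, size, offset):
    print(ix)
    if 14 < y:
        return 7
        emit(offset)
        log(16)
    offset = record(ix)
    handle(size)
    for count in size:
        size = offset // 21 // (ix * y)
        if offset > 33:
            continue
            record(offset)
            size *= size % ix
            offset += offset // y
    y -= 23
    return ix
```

if offset > 33:

Transformed code:
def scale(ix, y, size, offset):
    print(ix)
    if 14 < y:
        return 7
    offset = record(ix)
    handle(size)
    for count in size:
        size = offset // 21 // (ix * y)
        if offset > 33:
            continue
    y = y - 23
    return ix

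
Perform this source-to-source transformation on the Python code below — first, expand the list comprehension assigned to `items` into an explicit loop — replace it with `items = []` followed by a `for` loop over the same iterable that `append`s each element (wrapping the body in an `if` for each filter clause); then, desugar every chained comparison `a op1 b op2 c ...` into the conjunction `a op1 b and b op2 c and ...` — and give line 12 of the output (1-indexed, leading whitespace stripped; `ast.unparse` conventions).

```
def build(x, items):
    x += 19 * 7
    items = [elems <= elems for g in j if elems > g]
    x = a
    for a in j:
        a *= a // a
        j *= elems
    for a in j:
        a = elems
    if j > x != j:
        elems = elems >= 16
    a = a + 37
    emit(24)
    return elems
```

Transformed code:
def build(x, items):
    x += 19 * 7
    items = []
    for g in j:
        if elems > g:
            items.append(elems <= elems)
    x = a
    for a in j:
        a *= a // a
        j *= elems
    for a in j:
        a = elems
    if j > x and x != j:
        elems = elems >= 16
    a = a + 37
    emit(24)
    return elems

a = elems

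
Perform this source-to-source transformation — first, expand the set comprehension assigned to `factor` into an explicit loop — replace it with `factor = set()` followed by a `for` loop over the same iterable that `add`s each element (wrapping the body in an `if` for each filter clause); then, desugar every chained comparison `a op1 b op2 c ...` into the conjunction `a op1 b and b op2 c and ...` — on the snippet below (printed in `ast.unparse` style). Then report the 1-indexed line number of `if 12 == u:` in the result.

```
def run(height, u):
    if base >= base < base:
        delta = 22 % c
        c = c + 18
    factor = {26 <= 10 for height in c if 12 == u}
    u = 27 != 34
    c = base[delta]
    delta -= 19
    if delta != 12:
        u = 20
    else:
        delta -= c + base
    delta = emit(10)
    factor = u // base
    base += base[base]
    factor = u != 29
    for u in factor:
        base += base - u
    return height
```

7

Transformed code:
def run(height, u):
    if base >= base and base < base:
        delta = 22 % c
        c = c + 18
    factor = set()
    for height in c:
        if 12 == u:
            factor.add(26 <= 10)
    u = 27 != 34
    c = base[delta]
    delta -= 19
    if delta != 12:
        u = 20
    else:
        delta -= c + base
    delta = emit(10)
    factor = u // base
    base += base[base]
    factor = u != 29
    for u in factor:
        base += base - u
    return height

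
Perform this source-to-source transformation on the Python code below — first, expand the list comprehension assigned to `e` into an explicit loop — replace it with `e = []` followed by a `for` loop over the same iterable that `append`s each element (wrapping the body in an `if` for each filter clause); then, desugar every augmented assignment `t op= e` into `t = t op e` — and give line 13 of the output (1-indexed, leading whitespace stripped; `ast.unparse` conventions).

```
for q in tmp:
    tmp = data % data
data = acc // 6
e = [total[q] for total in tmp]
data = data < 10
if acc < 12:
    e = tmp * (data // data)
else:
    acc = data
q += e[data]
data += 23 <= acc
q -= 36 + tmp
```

Transformed code:
for q in tmp:
    tmp = data % data
data = acc // 6
e = []
for total in tmp:
    e.append(total[q])
data = data < 10
if acc < 12:
    e = tmp * (data // data)
else:
    acc = data
q = q + e[data]
data = data + (23 <= acc)
q = q - (36 + tmp)

data = data + (23 <= acc)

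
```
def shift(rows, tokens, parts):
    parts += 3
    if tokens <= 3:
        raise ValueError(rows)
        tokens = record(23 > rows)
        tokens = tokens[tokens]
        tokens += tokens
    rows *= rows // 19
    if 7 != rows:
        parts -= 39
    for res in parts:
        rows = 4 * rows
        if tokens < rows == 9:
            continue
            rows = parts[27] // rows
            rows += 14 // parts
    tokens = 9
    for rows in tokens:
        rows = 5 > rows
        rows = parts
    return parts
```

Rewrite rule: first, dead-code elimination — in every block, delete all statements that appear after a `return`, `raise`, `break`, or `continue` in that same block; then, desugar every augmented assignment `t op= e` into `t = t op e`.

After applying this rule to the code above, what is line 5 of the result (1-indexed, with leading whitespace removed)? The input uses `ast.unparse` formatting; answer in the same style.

rows = rows * (rows // 19)

Transformed code:
def shift(rows, tokens, parts):
    parts = parts + 3
    if tokens <= 3:
        raise ValueError(rows)
    rows = rows * (rows // 19)
    if 7 != rows:
        parts = parts - 39
    for res in parts:
        rows = 4 * rows
        if tokens < rows == 9:
            continue
    tokens = 9
    for rows in tokens:
        rows = 5 > rows
        rows = parts
    return parts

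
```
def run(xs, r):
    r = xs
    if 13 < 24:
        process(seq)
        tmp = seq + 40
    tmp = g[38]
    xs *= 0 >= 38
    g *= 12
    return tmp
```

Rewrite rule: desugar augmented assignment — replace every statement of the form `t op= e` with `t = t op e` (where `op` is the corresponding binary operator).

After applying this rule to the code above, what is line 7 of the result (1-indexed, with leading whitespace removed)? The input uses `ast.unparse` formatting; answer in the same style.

Transformed code:
def run(xs, r):
    r = xs
    if 13 < 24:
        process(seq)
        tmp = seq + 40
    tmp = g[38]
    xs = xs * (0 >= 38)
    g = g * 12
    return tmp

xs = xs * (0 >= 38)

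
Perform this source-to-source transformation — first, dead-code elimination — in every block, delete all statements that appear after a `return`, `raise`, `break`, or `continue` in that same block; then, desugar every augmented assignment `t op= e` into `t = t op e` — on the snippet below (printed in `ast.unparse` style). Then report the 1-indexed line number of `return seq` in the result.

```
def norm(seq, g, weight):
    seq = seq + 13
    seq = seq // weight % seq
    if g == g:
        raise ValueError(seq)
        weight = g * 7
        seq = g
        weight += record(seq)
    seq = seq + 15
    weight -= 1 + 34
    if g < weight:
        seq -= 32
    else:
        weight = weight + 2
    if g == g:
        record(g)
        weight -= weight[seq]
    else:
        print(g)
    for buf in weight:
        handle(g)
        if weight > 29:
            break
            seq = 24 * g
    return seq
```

Transformed code:
def norm(seq, g, weight):
    seq = seq + 13
    seq = seq // weight % seq
    if g == g:
        raise ValueError(seq)
    seq = seq + 15
    weight = weight - (1 + 34)
    if g < weight:
        seq = seq - 32
    else:
        weight = weight + 2
    if g == g:
        record(g)
        weight = weight - weight[seq]
    else:
        print(g)
    for buf in weight:
        handle(g)
        if weight > 29:
            break
    return seq

21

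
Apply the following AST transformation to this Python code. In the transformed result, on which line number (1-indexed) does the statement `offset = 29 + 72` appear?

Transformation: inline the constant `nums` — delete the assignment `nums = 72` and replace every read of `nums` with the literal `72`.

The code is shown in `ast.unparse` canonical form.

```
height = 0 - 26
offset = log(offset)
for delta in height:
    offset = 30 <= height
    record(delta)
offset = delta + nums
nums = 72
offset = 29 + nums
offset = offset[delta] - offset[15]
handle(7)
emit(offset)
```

7

Transformed code:
height = 0 - 26
offset = log(offset)
for delta in height:
    offset = 30 <= height
    record(delta)
offset = delta + 72
offset = 29 + 72
offset = offset[delta] - offset[15]
handle(7)
emit(offset)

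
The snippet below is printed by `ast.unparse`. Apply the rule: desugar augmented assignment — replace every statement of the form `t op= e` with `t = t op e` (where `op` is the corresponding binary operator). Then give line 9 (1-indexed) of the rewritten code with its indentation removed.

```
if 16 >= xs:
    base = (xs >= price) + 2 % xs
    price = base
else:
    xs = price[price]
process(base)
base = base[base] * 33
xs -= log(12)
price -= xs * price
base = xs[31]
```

price = price - xs * price

Transformed code:
if 16 >= xs:
    base = (xs >= price) + 2 % xs
    price = base
else:
    xs = price[price]
process(base)
base = base[base] * 33
xs = xs - log(12)
price = price - xs * price
base = xs[31]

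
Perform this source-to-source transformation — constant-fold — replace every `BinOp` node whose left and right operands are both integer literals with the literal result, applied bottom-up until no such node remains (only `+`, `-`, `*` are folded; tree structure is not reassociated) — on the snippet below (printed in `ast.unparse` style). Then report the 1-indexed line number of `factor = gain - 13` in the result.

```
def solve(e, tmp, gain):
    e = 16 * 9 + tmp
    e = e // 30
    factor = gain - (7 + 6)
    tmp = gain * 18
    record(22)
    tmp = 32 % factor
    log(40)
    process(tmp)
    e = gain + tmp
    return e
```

4

Transformed code:
def solve(e, tmp, gain):
    e = 144 + tmp
    e = e // 30
    factor = gain - 13
    tmp = gain * 18
    record(22)
    tmp = 32 % factor
    log(40)
    process(tmp)
    e = gain + tmp
    return e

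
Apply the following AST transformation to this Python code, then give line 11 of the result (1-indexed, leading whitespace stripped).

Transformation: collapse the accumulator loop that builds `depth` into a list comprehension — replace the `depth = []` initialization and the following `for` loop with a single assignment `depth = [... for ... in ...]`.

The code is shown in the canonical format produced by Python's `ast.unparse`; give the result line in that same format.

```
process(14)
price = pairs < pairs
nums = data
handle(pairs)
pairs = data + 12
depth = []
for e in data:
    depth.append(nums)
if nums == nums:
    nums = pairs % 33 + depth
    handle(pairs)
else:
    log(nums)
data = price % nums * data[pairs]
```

log(nums)

Transformed code:
process(14)
price = pairs < pairs
nums = data
handle(pairs)
pairs = data + 12
depth = [nums for e in data]
if nums == nums:
    nums = pairs % 33 + depth
    handle(pairs)
else:
    log(nums)
data = price % nums * data[pairs]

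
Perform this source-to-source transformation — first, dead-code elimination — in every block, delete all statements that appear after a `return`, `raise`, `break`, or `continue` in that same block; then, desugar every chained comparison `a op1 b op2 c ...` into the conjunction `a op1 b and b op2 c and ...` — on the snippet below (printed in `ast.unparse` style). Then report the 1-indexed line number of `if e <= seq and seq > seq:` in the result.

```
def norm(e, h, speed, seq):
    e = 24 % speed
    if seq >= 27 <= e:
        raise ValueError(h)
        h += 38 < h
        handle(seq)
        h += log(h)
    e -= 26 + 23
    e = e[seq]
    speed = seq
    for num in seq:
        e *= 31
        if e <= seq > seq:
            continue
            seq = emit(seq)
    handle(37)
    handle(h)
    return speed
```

10

Transformed code:
def norm(e, h, speed, seq):
    e = 24 % speed
    if seq >= 27 and 27 <= e:
        raise ValueError(h)
    e -= 26 + 23
    e = e[seq]
    speed = seq
    for num in seq:
        e *= 31
        if e <= seq and seq > seq:
            continue
    handle(37)
    handle(h)
    return speed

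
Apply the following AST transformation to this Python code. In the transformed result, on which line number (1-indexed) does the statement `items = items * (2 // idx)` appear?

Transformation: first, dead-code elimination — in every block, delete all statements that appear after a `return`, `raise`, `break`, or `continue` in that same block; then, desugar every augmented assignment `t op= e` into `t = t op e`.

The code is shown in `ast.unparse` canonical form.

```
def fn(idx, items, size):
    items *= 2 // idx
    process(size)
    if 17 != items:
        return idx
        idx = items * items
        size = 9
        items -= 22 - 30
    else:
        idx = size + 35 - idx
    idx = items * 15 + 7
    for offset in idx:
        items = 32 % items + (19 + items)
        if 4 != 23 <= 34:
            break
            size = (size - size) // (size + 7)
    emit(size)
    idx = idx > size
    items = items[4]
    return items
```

2

Transformed code:
def fn(idx, items, size):
    items = items * (2 // idx)
    process(size)
    if 17 != items:
        return idx
    else:
        idx = size + 35 - idx
    idx = items * 15 + 7
    for offset in idx:
        items = 32 % items + (19 + items)
        if 4 != 23 <= 34:
            break
    emit(size)
    idx = idx > size
    items = items[4]
    return items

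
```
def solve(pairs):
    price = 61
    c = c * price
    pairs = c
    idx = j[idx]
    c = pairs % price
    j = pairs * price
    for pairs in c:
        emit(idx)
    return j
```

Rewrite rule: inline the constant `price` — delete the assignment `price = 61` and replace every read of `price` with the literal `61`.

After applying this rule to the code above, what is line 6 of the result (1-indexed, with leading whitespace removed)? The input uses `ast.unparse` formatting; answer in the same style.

Transformed code:
def solve(pairs):
    c = c * 61
    pairs = c
    idx = j[idx]
    c = pairs % 61
    j = pairs * 61
    for pairs in c:
        emit(idx)
    return j

j = pairs * 61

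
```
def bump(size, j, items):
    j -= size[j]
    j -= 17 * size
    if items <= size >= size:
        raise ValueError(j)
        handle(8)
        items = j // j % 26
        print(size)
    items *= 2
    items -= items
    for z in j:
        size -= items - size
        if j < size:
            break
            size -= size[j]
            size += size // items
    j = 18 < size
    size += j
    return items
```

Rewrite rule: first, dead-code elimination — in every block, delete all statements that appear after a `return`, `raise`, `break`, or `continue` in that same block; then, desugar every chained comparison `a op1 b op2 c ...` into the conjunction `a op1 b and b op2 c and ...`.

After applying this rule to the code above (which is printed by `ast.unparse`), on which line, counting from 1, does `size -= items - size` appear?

9

Transformed code:
def bump(size, j, items):
    j -= size[j]
    j -= 17 * size
    if items <= size and size >= size:
        raise ValueError(j)
    items *= 2
    items -= items
    for z in j:
        size -= items - size
        if j < size:
            break
    j = 18 < size
    size += j
    return items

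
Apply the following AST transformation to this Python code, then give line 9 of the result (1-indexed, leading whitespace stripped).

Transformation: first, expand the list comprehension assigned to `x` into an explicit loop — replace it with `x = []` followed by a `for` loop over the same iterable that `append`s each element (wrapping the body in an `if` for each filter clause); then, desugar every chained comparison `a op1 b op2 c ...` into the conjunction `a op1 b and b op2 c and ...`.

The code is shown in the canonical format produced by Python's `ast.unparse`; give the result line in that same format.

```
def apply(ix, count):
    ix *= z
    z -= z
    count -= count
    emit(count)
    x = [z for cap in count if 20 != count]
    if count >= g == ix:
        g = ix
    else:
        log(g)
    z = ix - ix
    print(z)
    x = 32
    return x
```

Transformed code:
def apply(ix, count):
    ix *= z
    z -= z
    count -= count
    emit(count)
    x = []
    for cap in count:
        if 20 != count:
            x.append(z)
    if count >= g and g == ix:
        g = ix
    else:
        log(g)
    z = ix - ix
    print(z)
    x = 32
    return x

x.append(z)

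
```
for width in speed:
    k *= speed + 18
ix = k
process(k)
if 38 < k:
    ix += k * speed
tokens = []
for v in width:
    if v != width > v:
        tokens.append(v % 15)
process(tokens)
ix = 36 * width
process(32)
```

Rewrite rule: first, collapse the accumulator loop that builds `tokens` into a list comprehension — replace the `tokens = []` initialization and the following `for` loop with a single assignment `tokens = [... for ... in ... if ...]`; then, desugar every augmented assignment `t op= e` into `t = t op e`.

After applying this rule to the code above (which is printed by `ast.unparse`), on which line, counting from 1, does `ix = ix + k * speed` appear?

Transformed code:
for width in speed:
    k = k * (speed + 18)
ix = k
process(k)
if 38 < k:
    ix = ix + k * speed
tokens = [v % 15 for v in width if v != width > v]
process(tokens)
ix = 36 * width
process(32)

6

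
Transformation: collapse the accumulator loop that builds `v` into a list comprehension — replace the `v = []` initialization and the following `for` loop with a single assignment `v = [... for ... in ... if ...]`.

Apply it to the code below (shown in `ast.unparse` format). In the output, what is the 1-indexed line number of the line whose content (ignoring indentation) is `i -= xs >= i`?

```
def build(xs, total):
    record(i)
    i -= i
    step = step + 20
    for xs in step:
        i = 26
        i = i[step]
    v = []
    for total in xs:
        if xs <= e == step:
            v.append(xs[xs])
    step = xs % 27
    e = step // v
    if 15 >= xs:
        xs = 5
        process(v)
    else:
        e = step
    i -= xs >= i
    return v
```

16

Transformed code:
def build(xs, total):
    record(i)
    i -= i
    step = step + 20
    for xs in step:
        i = 26
        i = i[step]
    v = [xs[xs] for total in xs if xs <= e == step]
    step = xs % 27
    e = step // v
    if 15 >= xs:
        xs = 5
        process(v)
    else:
        e = step
    i -= xs >= i
    return v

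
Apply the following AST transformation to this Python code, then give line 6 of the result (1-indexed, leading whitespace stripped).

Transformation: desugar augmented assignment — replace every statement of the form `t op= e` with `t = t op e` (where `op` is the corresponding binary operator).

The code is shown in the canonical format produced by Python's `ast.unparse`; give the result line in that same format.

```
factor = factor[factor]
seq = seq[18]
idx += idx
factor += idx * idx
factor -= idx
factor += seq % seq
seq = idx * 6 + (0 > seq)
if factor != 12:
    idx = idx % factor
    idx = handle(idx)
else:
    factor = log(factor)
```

Transformed code:
factor = factor[factor]
seq = seq[18]
idx = idx + idx
factor = factor + idx * idx
factor = factor - idx
factor = factor + seq % seq
seq = idx * 6 + (0 > seq)
if factor != 12:
    idx = idx % factor
    idx = handle(idx)
else:
    factor = log(factor)

factor = factor + seq % seq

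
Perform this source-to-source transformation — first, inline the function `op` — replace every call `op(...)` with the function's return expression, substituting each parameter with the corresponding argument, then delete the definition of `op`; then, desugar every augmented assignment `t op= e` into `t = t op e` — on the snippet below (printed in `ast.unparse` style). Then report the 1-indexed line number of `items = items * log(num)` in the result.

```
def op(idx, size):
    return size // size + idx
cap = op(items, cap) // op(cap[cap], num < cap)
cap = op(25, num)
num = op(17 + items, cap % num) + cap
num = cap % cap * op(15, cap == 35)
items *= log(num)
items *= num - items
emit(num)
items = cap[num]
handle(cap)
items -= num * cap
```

Transformed code:
cap = (cap // cap + items) // ((num < cap) // (num < cap) + cap[cap])
cap = num // num + 25
num = cap % num // (cap % num) + (17 + items) + cap
num = cap % cap * ((cap == 35) // (cap == 35) + 15)
items = items * log(num)
items = items * (num - items)
emit(num)
items = cap[num]
handle(cap)
items = items - num * cap

5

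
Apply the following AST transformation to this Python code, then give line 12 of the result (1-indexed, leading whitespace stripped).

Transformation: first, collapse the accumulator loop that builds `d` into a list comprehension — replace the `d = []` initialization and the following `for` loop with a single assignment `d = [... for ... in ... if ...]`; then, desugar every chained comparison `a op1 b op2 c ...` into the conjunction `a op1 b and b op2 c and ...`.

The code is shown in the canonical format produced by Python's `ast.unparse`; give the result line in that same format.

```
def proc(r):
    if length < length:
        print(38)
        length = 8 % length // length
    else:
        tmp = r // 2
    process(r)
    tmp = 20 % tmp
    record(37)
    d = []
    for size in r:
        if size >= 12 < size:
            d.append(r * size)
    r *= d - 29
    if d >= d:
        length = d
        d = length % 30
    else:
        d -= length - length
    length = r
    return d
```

if d >= d:

Transformed code:
def proc(r):
    if length < length:
        print(38)
        length = 8 % length // length
    else:
        tmp = r // 2
    process(r)
    tmp = 20 % tmp
    record(37)
    d = [r * size for size in r if size >= 12 and 12 < size]
    r *= d - 29
    if d >= d:
        length = d
        d = length % 30
    else:
        d -= length - length
    length = r
    return d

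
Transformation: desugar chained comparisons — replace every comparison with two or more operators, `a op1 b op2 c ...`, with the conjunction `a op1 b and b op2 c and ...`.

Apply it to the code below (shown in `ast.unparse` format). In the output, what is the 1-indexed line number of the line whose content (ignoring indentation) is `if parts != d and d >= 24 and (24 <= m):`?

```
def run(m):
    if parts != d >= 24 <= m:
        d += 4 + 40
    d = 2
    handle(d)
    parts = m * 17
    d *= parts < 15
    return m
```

2

Transformed code:
def run(m):
    if parts != d and d >= 24 and (24 <= m):
        d += 4 + 40
    d = 2
    handle(d)
    parts = m * 17
    d *= parts < 15
    return m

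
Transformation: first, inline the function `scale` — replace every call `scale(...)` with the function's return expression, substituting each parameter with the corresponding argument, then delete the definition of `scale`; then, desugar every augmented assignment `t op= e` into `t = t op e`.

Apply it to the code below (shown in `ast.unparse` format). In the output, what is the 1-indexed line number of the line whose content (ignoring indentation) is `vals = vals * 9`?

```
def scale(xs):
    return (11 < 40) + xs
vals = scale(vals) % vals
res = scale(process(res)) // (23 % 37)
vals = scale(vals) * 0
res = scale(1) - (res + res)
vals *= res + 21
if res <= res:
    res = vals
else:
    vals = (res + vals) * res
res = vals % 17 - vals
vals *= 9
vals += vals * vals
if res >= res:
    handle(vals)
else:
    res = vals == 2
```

11

Transformed code:
vals = ((11 < 40) + vals) % vals
res = ((11 < 40) + process(res)) // (23 % 37)
vals = ((11 < 40) + vals) * 0
res = (11 < 40) + 1 - (res + res)
vals = vals * (res + 21)
if res <= res:
    res = vals
else:
    vals = (res + vals) * res
res = vals % 17 - vals
vals = vals * 9
vals = vals + vals * vals
if res >= res:
    handle(vals)
else:
    res = vals == 2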